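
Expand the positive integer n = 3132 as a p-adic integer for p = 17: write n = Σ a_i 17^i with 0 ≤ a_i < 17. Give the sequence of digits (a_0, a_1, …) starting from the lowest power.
(a_0, a_1, …) = (4, 14, 10)

Repeated division by 17 gives the digits low-to-high: 3132 = 4 + 14·17^1 + 10·17^2. Digit sequence: (4, 14, 10).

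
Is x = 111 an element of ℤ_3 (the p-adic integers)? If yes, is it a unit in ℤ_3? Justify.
x ∈ ℤ_3 but not a unit; v_3(x) = 1 > 0

ℤ_3 = {x ∈ ℚ_3 : v_3(x) ≥ 0} and ℤ_3^× = {x ∈ ℤ_3 : v_3(x) = 0}. Here v_3(111) = v_3(num) − v_3(den) = 1; compare against these criteria.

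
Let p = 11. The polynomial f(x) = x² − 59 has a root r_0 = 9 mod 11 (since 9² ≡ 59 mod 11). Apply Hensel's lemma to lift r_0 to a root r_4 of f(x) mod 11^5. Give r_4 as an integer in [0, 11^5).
r_4 = 95302 (mod 161051)

Hensel's recurrence: r_{i+1} = r_i − f(r_i)·(f′(r_i))^{-1} mod 11^{i+2}, with f′(x) = 2x. Iterate:
  r_0 = 9 (mod 11)
  r_1 = 75 (mod 121)
  r_2 = 801 (mod 1331)
  r_3 = 7456 (mod 14641)
  r_4 = 95302 (mod 161051)
Final: r_4 = 95302, and one checks f(r_4) ≡ 0 mod 11^5.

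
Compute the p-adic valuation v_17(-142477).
v_17(-142477) = 3

v_17(n) is the largest exponent k such that 17^k divides n. Factor out: -142477 = -17^3 · 29. (Sign doesn't affect v_p.) So v_17(-142477) = 3.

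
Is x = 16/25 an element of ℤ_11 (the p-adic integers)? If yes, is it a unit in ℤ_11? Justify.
x ∈ ℤ_11^× (unit); v_11(x) = 0

ℤ_11 = {x ∈ ℚ_11 : v_11(x) ≥ 0} and ℤ_11^× = {x ∈ ℤ_11 : v_11(x) = 0}. Here v_11(16/25) = v_11(num) − v_11(den) = 0; compare against these criteria.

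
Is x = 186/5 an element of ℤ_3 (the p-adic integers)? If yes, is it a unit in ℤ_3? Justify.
x ∈ ℤ_3 but not a unit; v_3(x) = 1 > 0

ℤ_3 = {x ∈ ℚ_3 : v_3(x) ≥ 0} and ℤ_3^× = {x ∈ ℤ_3 : v_3(x) = 0}. Here v_3(186/5) = v_3(num) − v_3(den) = 1; compare against these criteria.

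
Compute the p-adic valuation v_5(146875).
v_5(146875) = 5

v_5(n) is the largest exponent k such that 5^k divides n. Factor out: 146875 = 5^5 · 47. (Sign doesn't affect v_p.) So v_5(146875) = 5.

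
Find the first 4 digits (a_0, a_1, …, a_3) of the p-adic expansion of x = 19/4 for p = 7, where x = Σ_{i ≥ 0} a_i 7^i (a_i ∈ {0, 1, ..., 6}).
(a_0, …, a_3) = (3, 2, 5, 1)

v_7(19/4) = 0 (numerator and denominator both coprime to 7), so x ∈ ℤ_7^×. Compute digits iteratively via a_i = x_i mod 7, x_{i+1} = (x_i − a_i)/7, with x_0 = x:
  x_0 = 19/4;  a_0 = 3;  x_1 = (x_0 − 3)/7 = 1/4
  x_1 = 1/4;  a_1 = 2;  x_2 = (x_1 − 2)/7 = -1/4
  x_2 = -1/4;  a_2 = 5;  x_3 = (x_2 − 5)/7 = -3/4
  x_3 = -3/4;  a_3 = 1;  x_4 = (x_3 − 1)/7 = -1/4
Digits: (3, 2, 5, 1).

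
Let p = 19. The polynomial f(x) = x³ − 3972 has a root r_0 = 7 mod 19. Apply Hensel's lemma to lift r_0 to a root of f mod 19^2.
r_1 = 292 (mod 361)

Hensel: r_{i+1} = r_i − f(r_i)/f′(r_i) mod 19^{i+2}, where f′(x) = 3x². Iterate:
  r_0 = 7 (mod 19)
  r_1 = 292 (mod 361)
Final: r = 292 with f(r) ≡ 0 mod 19^2.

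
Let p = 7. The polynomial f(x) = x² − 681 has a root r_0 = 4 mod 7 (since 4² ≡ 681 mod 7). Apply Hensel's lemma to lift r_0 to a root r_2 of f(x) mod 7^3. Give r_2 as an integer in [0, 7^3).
r_2 = 32 (mod 343)

Hensel's recurrence: r_{i+1} = r_i − f(r_i)·(f′(r_i))^{-1} mod 7^{i+2}, with f′(x) = 2x. Iterate:
  r_0 = 4 (mod 7)
  r_1 = 32 (mod 49)
  r_2 = 32 (mod 343)
Final: r_2 = 32, and one checks f(r_2) ≡ 0 mod 7^3.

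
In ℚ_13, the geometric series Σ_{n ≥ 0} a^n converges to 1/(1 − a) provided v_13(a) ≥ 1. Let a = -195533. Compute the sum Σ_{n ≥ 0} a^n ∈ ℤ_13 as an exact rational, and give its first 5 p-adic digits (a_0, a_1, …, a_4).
Σ a^n = 1/(1 − a) = 1/195534;  first 5 digits = (1, 0, 0, 2, 6)

v_13(a) = 3 ≥ 1, so the series converges in ℤ_13 to 1/(1 − a) = 1/(1 − (-195533)) = 1/195534. Expand this rational in ℤ_13: compute digits iteratively via d_i = x_i mod 13, x_{i+1} = (x_i − d_i)/13. The first 5 digits are (1, 0, 0, 2, 6).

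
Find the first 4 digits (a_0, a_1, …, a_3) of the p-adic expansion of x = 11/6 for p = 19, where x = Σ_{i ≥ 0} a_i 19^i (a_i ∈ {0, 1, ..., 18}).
(a_0, …, a_3) = (5, 3, 3, 3)

v_19(11/6) = 0 (numerator and denominator both coprime to 19), so x ∈ ℤ_19^×. Compute digits iteratively via a_i = x_i mod 19, x_{i+1} = (x_i − a_i)/19, with x_0 = x:
  x_0 = 11/6;  a_0 = 5;  x_1 = (x_0 − 5)/19 = -1/6
  x_1 = -1/6;  a_1 = 3;  x_2 = (x_1 − 3)/19 = -1/6
  x_2 = -1/6;  a_2 = 3;  x_3 = (x_2 − 3)/19 = -1/6
  x_3 = -1/6;  a_3 = 3;  x_4 = (x_3 − 3)/19 = -1/6
Digits: (5, 3, 3, 3).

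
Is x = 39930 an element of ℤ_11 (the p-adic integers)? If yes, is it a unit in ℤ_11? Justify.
x ∈ ℤ_11 but not a unit; v_11(x) = 3 > 0

ℤ_11 = {x ∈ ℚ_11 : v_11(x) ≥ 0} and ℤ_11^× = {x ∈ ℤ_11 : v_11(x) = 0}. Here v_11(39930) = v_11(num) − v_11(den) = 3; compare against these criteria.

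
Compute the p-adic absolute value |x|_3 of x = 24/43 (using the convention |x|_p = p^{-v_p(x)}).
|24/43|_3 = 1/3

Step 1 — compute v_3(x) by factoring powers of 3 out of the numerator and denominator: v_3(24/43) = 1. Step 2 — apply |x|_p = p^{-v_p(x)} = 3^{-1} = 1/3.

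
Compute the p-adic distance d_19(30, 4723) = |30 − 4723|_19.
d_19(30, 4723) = 1/361

Step 1 — x − y = 30 − 4723 = -4693. Step 2 — v_19(-4693) = 2 (factor: -4693 = −(19^2 · 13); the sign does not affect v_p). Step 3 — |x − y|_19 = 19^{-2} = 1/361.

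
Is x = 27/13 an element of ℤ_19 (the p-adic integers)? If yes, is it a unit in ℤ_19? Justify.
x ∈ ℤ_19^× (unit); v_19(x) = 0

ℤ_19 = {x ∈ ℚ_19 : v_19(x) ≥ 0} and ℤ_19^× = {x ∈ ℤ_19 : v_19(x) = 0}. Here v_19(27/13) = v_19(num) − v_19(den) = 0; compare against these criteria.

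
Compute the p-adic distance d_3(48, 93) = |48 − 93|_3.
d_3(48, 93) = 1/9

Step 1 — x − y = 48 − 93 = -45. Step 2 — v_3(-45) = 2 (factor: -45 = −(3^2 · 5); the sign does not affect v_p). Step 3 — |x − y|_3 = 3^{-2} = 1/9.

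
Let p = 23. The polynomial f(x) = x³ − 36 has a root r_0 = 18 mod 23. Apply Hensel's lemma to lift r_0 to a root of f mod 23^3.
r_2 = 5400 (mod 12167)

Hensel: r_{i+1} = r_i − f(r_i)/f′(r_i) mod 23^{i+2}, where f′(x) = 3x². Iterate:
  r_0 = 18 (mod 23)
  r_1 = 110 (mod 529)
  r_2 = 5400 (mod 12167)
Final: r = 5400 with f(r) ≡ 0 mod 23^3.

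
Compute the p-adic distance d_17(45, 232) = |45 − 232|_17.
d_17(45, 232) = 1/17

Step 1 — x − y = 45 − 232 = -187. Step 2 — v_17(-187) = 1 (factor: -187 = −(17^1 · 11); the sign does not affect v_p). Step 3 — |x − y|_17 = 17^{-1} = 1/17.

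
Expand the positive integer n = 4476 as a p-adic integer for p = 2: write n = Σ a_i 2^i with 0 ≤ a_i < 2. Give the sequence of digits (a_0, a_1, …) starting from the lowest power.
(a_0, a_1, …) = (0, 0, 1, 1, 1, 1, 1, 0, 1, 0, 0, 0, 1)

Repeated division by 2 gives the digits low-to-high: 4476 = 1·2^2 + 1·2^3 + 1·2^4 + 1·2^5 + 1·2^6 + 1·2^8 + 1·2^12. Digit sequence: (0, 0, 1, 1, 1, 1, 1, 0, 1, 0, 0, 0, 1).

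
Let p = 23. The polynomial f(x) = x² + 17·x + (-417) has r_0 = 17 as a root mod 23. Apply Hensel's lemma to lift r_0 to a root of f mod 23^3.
r_2 = 12046 (mod 12167)

Hensel: r_{i+1} = r_i − f(r_i)·(f′(r_i))^{-1} mod 23^{i+2}, f′(x) = 2x + 17. Iterate:
  r_0 = 17 (mod 23)
  r_1 = 408 (mod 529)
  r_2 = 12046 (mod 12167)
Final: r = 12046 satisfies f(r) ≡ 0 mod 23^3.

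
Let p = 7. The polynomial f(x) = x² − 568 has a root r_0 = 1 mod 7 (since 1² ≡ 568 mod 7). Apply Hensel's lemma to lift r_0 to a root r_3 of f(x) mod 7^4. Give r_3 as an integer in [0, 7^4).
r_3 = 1387 (mod 2401)

Hensel's recurrence: r_{i+1} = r_i − f(r_i)·(f′(r_i))^{-1} mod 7^{i+2}, with f′(x) = 2x. Iterate:
  r_0 = 1 (mod 7)
  r_1 = 15 (mod 49)
  r_2 = 15 (mod 343)
  r_3 = 1387 (mod 2401)
Final: r_3 = 1387, and one checks f(r_3) ≡ 0 mod 7^4.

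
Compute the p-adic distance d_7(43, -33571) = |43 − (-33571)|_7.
d_7(43, -33571) = 1/16807

Step 1 — x − y = 43 − (-33571) = 33614. Step 2 — v_7(33614) = 5 (factor: 33614 = (7^5 · 2); the sign does not affect v_p). Step 3 — |x − y|_7 = 7^{-5} = 1/16807.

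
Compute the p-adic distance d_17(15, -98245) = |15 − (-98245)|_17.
d_17(15, -98245) = 1/4913

Step 1 — x − y = 15 − (-98245) = 98260. Step 2 — v_17(98260) = 3 (factor: 98260 = (17^3 · 20); the sign does not affect v_p). Step 3 — |x − y|_17 = 17^{-3} = 1/4913.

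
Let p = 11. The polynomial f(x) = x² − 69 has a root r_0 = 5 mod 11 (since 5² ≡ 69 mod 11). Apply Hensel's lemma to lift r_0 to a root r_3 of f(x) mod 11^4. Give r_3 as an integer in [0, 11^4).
r_3 = 6737 (mod 14641)

Hensel's recurrence: r_{i+1} = r_i − f(r_i)·(f′(r_i))^{-1} mod 11^{i+2}, with f′(x) = 2x. Iterate:
  r_0 = 5 (mod 11)
  r_1 = 82 (mod 121)
  r_2 = 82 (mod 1331)
  r_3 = 6737 (mod 14641)
Final: r_3 = 6737, and one checks f(r_3) ≡ 0 mod 11^4.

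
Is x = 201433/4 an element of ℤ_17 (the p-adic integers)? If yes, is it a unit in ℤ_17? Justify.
x ∈ ℤ_17 but not a unit; v_17(x) = 3 > 0

ℤ_17 = {x ∈ ℚ_17 : v_17(x) ≥ 0} and ℤ_17^× = {x ∈ ℤ_17 : v_17(x) = 0}. Here v_17(201433/4) = v_17(num) − v_17(den) = 3; compare against these criteria.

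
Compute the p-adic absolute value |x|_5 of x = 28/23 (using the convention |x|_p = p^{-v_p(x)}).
|28/23|_5 = 1

Step 1 — compute v_5(x) by factoring powers of 5 out of the numerator and denominator: v_5(28/23) = 0. Step 2 — apply |x|_p = p^{-v_p(x)} = 5^{0} = 1.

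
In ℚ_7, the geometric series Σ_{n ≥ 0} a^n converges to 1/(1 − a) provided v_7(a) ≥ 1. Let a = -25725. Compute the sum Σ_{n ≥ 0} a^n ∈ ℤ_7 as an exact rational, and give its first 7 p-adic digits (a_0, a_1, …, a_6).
Σ a^n = 1/(1 − a) = 1/25726;  first 7 digits = (1, 0, 0, 2, 3, 5, 3)

v_7(a) = 3 ≥ 1, so the series converges in ℤ_7 to 1/(1 − a) = 1/(1 − (-25725)) = 1/25726. Expand this rational in ℤ_7: compute digits iteratively via d_i = x_i mod 7, x_{i+1} = (x_i − d_i)/7. The first 7 digits are (1, 0, 0, 2, 3, 5, 3).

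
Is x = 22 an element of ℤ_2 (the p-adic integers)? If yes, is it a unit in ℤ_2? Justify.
x ∈ ℤ_2 but not a unit; v_2(x) = 1 > 0

ℤ_2 = {x ∈ ℚ_2 : v_2(x) ≥ 0} and ℤ_2^× = {x ∈ ℤ_2 : v_2(x) = 0}. Here v_2(22) = v_2(num) − v_2(den) = 1; compare against these criteria.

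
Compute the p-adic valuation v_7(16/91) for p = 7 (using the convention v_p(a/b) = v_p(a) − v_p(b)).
v_7(16/91) = -1

Factor powers of 7 from the numerator and denominator of the reduced fraction: 16 = 7^0 · 16 and 91 = 7^1 · 13. Apply v_p(a/b) = v_p(a) − v_p(b): v_7(16/91) = 0 − 1 = -1.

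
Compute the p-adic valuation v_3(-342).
v_3(-342) = 2

v_3(n) is the largest exponent k such that 3^k divides n. Factor out: -342 = -3^2 · 38. (Sign doesn't affect v_p.) So v_3(-342) = 2.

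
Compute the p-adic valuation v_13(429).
v_13(429) = 1

v_13(n) is the largest exponent k such that 13^k divides n. Factor out: 429 = 13^1 · 33. (Sign doesn't affect v_p.) So v_13(429) = 1.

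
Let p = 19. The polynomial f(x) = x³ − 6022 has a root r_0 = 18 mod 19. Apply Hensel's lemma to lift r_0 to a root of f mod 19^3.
r_2 = 5737 (mod 6859)

Hensel: r_{i+1} = r_i − f(r_i)/f′(r_i) mod 19^{i+2}, where f′(x) = 3x². Iterate:
  r_0 = 18 (mod 19)
  r_1 = 322 (mod 361)
  r_2 = 5737 (mod 6859)
Final: r = 5737 with f(r) ≡ 0 mod 19^3.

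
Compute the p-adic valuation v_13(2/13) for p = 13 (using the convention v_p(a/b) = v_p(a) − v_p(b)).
v_13(2/13) = -1

Factor powers of 13 from the numerator and denominator of the reduced fraction: 2 = 13^0 · 2 and 13 = 13^1 · 1. Apply v_p(a/b) = v_p(a) − v_p(b): v_13(2/13) = 0 − 1 = -1.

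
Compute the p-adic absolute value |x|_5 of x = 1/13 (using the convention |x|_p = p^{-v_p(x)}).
|1/13|_5 = 1

Step 1 — compute v_5(x) by factoring powers of 5 out of the numerator and denominator: v_5(1/13) = 0. Step 2 — apply |x|_p = p^{-v_p(x)} = 5^{0} = 1.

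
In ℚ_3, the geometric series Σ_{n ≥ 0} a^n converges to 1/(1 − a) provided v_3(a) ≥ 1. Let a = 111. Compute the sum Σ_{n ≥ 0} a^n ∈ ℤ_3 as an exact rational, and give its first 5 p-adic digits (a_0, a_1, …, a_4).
Σ a^n = 1/(1 − a) = -1/110;  first 5 digits = (1, 1, 1, 2, 1)

v_3(a) = 1 ≥ 1, so the series converges in ℤ_3 to 1/(1 − a) = 1/(1 − 111) = -1/110. Expand this rational in ℤ_3: compute digits iteratively via d_i = x_i mod 3, x_{i+1} = (x_i − d_i)/3. The first 5 digits are (1, 1, 1, 2, 1).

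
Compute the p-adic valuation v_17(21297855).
v_17(21297855) = 5

v_17(n) is the largest exponent k such that 17^k divides n. Factor out: 21297855 = 17^5 · 15. (Sign doesn't affect v_p.) So v_17(21297855) = 5.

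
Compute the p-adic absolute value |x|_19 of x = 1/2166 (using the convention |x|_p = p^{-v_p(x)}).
|1/2166|_19 = 361

Step 1 — compute v_19(x) by factoring powers of 19 out of the numerator and denominator: v_19(1/2166) = -2. Step 2 — apply |x|_p = p^{-v_p(x)} = 19^{2} = 361.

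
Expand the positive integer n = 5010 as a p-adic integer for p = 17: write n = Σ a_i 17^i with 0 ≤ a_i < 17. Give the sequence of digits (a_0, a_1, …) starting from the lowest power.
(a_0, a_1, …) = (12, 5, 0, 1)

Repeated division by 17 gives the digits low-to-high: 5010 = 12 + 5·17^1 + 1·17^3. Digit sequence: (12, 5, 0, 1).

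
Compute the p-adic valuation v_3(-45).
v_3(-45) = 2

v_3(n) is the largest exponent k such that 3^k divides n. Factor out: -45 = -3^2 · 5. (Sign doesn't affect v_p.) So v_3(-45) = 2.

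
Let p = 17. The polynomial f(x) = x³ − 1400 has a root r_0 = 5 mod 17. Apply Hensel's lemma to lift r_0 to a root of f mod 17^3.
r_2 = 2912 (mod 4913)

Hensel: r_{i+1} = r_i − f(r_i)/f′(r_i) mod 17^{i+2}, where f′(x) = 3x². Iterate:
  r_0 = 5 (mod 17)
  r_1 = 22 (mod 289)
  r_2 = 2912 (mod 4913)
Final: r = 2912 with f(r) ≡ 0 mod 17^3.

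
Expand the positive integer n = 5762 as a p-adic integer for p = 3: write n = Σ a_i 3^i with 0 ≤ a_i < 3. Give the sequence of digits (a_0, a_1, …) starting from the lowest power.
(a_0, a_1, …) = (2, 0, 1, 0, 2, 2, 1, 2)

Repeated division by 3 gives the digits low-to-high: 5762 = 2 + 1·3^2 + 2·3^4 + 2·3^5 + 1·3^6 + 2·3^7. Digit sequence: (2, 0, 1, 0, 2, 2, 1, 2).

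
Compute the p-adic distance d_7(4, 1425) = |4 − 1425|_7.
d_7(4, 1425) = 1/49

Step 1 — x − y = 4 − 1425 = -1421. Step 2 — v_7(-1421) = 2 (factor: -1421 = −(7^2 · 29); the sign does not affect v_p). Step 3 — |x − y|_7 = 7^{-2} = 1/49.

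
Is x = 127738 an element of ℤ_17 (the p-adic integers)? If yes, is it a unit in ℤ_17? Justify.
x ∈ ℤ_17 but not a unit; v_17(x) = 3 > 0

ℤ_17 = {x ∈ ℚ_17 : v_17(x) ≥ 0} and ℤ_17^× = {x ∈ ℤ_17 : v_17(x) = 0}. Here v_17(127738) = v_17(num) − v_17(den) = 3; compare against these criteria.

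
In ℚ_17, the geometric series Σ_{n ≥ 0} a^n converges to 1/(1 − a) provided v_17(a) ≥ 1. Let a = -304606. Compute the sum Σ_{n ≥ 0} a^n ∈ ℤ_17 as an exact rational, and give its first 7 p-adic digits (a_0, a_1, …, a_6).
Σ a^n = 1/(1 − a) = 1/304607;  first 7 digits = (1, 0, 0, 6, 13, 16, 1)

v_17(a) = 3 ≥ 1, so the series converges in ℤ_17 to 1/(1 − a) = 1/(1 − (-304606)) = 1/304607. Expand this rational in ℤ_17: compute digits iteratively via d_i = x_i mod 17, x_{i+1} = (x_i − d_i)/17. The first 7 digits are (1, 0, 0, 6, 13, 16, 1).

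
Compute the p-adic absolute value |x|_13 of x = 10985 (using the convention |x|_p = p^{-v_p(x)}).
|10985|_13 = 1/2197

Step 1 — compute v_13(x) by factoring powers of 13 out of the numerator and denominator: v_13(10985) = 3. Step 2 — apply |x|_p = p^{-v_p(x)} = 13^{-3} = 1/2197.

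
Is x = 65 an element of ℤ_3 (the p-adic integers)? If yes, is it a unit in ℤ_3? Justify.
x ∈ ℤ_3^× (unit); v_3(x) = 0

ℤ_3 = {x ∈ ℚ_3 : v_3(x) ≥ 0} and ℤ_3^× = {x ∈ ℤ_3 : v_3(x) = 0}. Here v_3(65) = v_3(num) − v_3(den) = 0; compare against these criteria.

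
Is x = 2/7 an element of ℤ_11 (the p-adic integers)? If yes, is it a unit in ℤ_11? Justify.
x ∈ ℤ_11^× (unit); v_11(x) = 0

ℤ_11 = {x ∈ ℚ_11 : v_11(x) ≥ 0} and ℤ_11^× = {x ∈ ℤ_11 : v_11(x) = 0}. Here v_11(2/7) = v_11(num) − v_11(den) = 0; compare against these criteria.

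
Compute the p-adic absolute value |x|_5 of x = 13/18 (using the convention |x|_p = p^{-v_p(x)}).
|13/18|_5 = 1

Step 1 — compute v_5(x) by factoring powers of 5 out of the numerator and denominator: v_5(13/18) = 0. Step 2 — apply |x|_p = p^{-v_p(x)} = 5^{0} = 1.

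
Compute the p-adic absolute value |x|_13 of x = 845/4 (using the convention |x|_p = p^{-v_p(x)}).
|845/4|_13 = 1/169

Step 1 — compute v_13(x) by factoring powers of 13 out of the numerator and denominator: v_13(845/4) = 2. Step 2 — apply |x|_p = p^{-v_p(x)} = 13^{-2} = 1/169.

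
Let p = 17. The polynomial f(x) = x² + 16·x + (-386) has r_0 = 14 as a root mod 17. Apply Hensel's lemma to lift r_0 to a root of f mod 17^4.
r_3 = 69255 (mod 83521)

Hensel: r_{i+1} = r_i − f(r_i)·(f′(r_i))^{-1} mod 17^{i+2}, f′(x) = 2x + 16. Iterate:
  r_0 = 14 (mod 17)
  r_1 = 184 (mod 289)
  r_2 = 473 (mod 4913)
  r_3 = 69255 (mod 83521)
Final: r = 69255 satisfies f(r) ≡ 0 mod 17^4.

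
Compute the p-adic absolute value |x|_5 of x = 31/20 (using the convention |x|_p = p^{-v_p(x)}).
|31/20|_5 = 5

Step 1 — compute v_5(x) by factoring powers of 5 out of the numerator and denominator: v_5(31/20) = -1. Step 2 — apply |x|_p = p^{-v_p(x)} = 5^{1} = 5.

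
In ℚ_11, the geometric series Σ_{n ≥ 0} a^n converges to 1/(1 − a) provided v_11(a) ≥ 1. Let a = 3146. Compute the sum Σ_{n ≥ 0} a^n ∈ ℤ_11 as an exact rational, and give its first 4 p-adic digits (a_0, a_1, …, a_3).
Σ a^n = 1/(1 − a) = -1/3145;  first 4 digits = (1, 0, 4, 2)

v_11(a) = 2 ≥ 1, so the series converges in ℤ_11 to 1/(1 − a) = 1/(1 − 3146) = -1/3145. Expand this rational in ℤ_11: compute digits iteratively via d_i = x_i mod 11, x_{i+1} = (x_i − d_i)/11. The first 4 digits are (1, 0, 4, 2).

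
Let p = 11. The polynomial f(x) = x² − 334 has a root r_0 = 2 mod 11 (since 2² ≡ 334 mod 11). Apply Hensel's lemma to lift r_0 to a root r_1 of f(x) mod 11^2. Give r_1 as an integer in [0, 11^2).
r_1 = 24 (mod 121)

Hensel's recurrence: r_{i+1} = r_i − f(r_i)·(f′(r_i))^{-1} mod 11^{i+2}, with f′(x) = 2x. Iterate:
  r_0 = 2 (mod 11)
  r_1 = 24 (mod 121)
Final: r_1 = 24, and one checks f(r_1) ≡ 0 mod 11^2.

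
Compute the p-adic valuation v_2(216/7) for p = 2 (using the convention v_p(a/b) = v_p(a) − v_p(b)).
v_2(216/7) = 3

Factor powers of 2 from the numerator and denominator of the reduced fraction: 216 = 2^3 · 27 and 7 = 2^0 · 7. Apply v_p(a/b) = v_p(a) − v_p(b): v_2(216/7) = 3 − 0 = 3.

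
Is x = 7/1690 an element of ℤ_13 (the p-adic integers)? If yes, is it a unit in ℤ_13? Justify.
x ∉ ℤ_13 (v_13(x) = -2 < 0)

ℤ_13 = {x ∈ ℚ_13 : v_13(x) ≥ 0} and ℤ_13^× = {x ∈ ℤ_13 : v_13(x) = 0}. Here v_13(7/1690) = v_13(num) − v_13(den) = -2; compare against these criteria.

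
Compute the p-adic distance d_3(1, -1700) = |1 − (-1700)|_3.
d_3(1, -1700) = 1/243

Step 1 — x − y = 1 − (-1700) = 1701. Step 2 — v_3(1701) = 5 (factor: 1701 = (3^5 · 7); the sign does not affect v_p). Step 3 — |x − y|_3 = 3^{-5} = 1/243.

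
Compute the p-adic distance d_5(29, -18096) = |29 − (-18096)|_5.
d_5(29, -18096) = 1/625

Step 1 — x − y = 29 − (-18096) = 18125. Step 2 — v_5(18125) = 4 (factor: 18125 = (5^4 · 29); the sign does not affect v_p). Step 3 — |x − y|_5 = 5^{-4} = 1/625.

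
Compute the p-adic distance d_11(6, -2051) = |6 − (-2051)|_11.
d_11(6, -2051) = 1/121

Step 1 — x − y = 6 − (-2051) = 2057. Step 2 — v_11(2057) = 2 (factor: 2057 = (11^2 · 17); the sign does not affect v_p). Step 3 — |x − y|_11 = 11^{-2} = 1/121.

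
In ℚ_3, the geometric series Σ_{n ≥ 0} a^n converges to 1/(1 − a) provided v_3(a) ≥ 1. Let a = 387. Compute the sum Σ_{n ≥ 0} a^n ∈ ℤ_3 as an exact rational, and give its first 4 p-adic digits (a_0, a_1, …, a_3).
Σ a^n = 1/(1 − a) = -1/386;  first 4 digits = (1, 0, 1, 2)

v_3(a) = 2 ≥ 1, so the series converges in ℤ_3 to 1/(1 − a) = 1/(1 − 387) = -1/386. Expand this rational in ℤ_3: compute digits iteratively via d_i = x_i mod 3, x_{i+1} = (x_i − d_i)/3. The first 4 digits are (1, 0, 1, 2).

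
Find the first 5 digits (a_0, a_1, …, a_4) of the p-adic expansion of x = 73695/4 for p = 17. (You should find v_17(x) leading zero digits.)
(a_0, …, a_4) = (0, 0, 0, 8, 4)

v_17(73695/4) = 3, so a_0 = ... = a_2 = 0. Factor out: x = 17^3 · u with u = 15/4 a unit in ℤ_17. Expand u iteratively via a_{v+i} = u_i mod 17, u_{i+1} = (u_i − a_{v+i})/17:
  u_0 = 15/4;  a_3 = 8;  u_1 = (u_0 − 8)/17 = -1/4
  u_1 = -1/4;  a_4 = 4;  u_2 = (u_1 − 4)/17 = -1/4
Digits: (0, 0, 0, 8, 4).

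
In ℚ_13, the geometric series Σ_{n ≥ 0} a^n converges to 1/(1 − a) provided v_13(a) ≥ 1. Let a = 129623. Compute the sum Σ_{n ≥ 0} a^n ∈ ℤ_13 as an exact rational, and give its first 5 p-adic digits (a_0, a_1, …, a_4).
Σ a^n = 1/(1 − a) = -1/129622;  first 5 digits = (1, 0, 0, 7, 4)

v_13(a) = 3 ≥ 1, so the series converges in ℤ_13 to 1/(1 − a) = 1/(1 − 129623) = -1/129622. Expand this rational in ℤ_13: compute digits iteratively via d_i = x_i mod 13, x_{i+1} = (x_i − d_i)/13. The first 5 digits are (1, 0, 0, 7, 4).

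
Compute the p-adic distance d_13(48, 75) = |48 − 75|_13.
d_13(48, 75) = 1

Step 1 — x − y = 48 − 75 = -27. Step 2 — v_13(-27) = 0 (factor: -27 = −(13^0 · 27); the sign does not affect v_p). Step 3 — |x − y|_13 = 13^{0} = 1.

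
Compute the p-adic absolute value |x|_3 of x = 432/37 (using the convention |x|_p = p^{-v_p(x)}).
|432/37|_3 = 1/27

Step 1 — compute v_3(x) by factoring powers of 3 out of the numerator and denominator: v_3(432/37) = 3. Step 2 — apply |x|_p = p^{-v_p(x)} = 3^{-3} = 1/27.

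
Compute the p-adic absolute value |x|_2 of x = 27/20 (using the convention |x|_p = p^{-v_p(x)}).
|27/20|_2 = 4

Step 1 — compute v_2(x) by factoring powers of 2 out of the numerator and denominator: v_2(27/20) = -2. Step 2 — apply |x|_p = p^{-v_p(x)} = 2^{2} = 4.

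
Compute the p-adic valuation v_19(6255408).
v_19(6255408) = 4

v_19(n) is the largest exponent k such that 19^k divides n. Factor out: 6255408 = 19^4 · 48. (Sign doesn't affect v_p.) So v_19(6255408) = 4.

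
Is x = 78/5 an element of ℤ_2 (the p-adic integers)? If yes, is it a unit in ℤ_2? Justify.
x ∈ ℤ_2 but not a unit; v_2(x) = 1 > 0

ℤ_2 = {x ∈ ℚ_2 : v_2(x) ≥ 0} and ℤ_2^× = {x ∈ ℤ_2 : v_2(x) = 0}. Here v_2(78/5) = v_2(num) − v_2(den) = 1; compare against these criteria.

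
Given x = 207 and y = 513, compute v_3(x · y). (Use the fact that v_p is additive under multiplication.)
v_3(106191) = 5

v_p(x) = 2 (factor: 207 = 3^2 · 23); v_p(y) = 3 (factor: 513 = 3^3 · 19). Additivity: v_p(xy) = v_p(x) + v_p(y) = 2 + 3 = 5. (Direct check: xy = 106191 = 3^5 · (437).)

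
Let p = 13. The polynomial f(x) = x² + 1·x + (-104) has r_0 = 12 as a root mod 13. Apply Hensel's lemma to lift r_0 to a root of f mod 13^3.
r_2 = 1923 (mod 2197)

Hensel: r_{i+1} = r_i − f(r_i)·(f′(r_i))^{-1} mod 13^{i+2}, f′(x) = 2x + 1. Iterate:
  r_0 = 12 (mod 13)
  r_1 = 64 (mod 169)
  r_2 = 1923 (mod 2197)
Final: r = 1923 satisfies f(r) ≡ 0 mod 13^3.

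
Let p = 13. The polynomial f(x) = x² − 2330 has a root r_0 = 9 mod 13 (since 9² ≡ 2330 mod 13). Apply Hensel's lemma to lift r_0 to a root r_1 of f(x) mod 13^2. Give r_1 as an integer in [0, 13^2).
r_1 = 87 (mod 169)

Hensel's recurrence: r_{i+1} = r_i − f(r_i)·(f′(r_i))^{-1} mod 13^{i+2}, with f′(x) = 2x. Iterate:
  r_0 = 9 (mod 13)
  r_1 = 87 (mod 169)
Final: r_1 = 87, and one checks f(r_1) ≡ 0 mod 13^2.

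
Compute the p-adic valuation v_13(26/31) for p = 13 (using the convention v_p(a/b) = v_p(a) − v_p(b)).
v_13(26/31) = 1

Factor powers of 13 from the numerator and denominator of the reduced fraction: 26 = 13^1 · 2 and 31 = 13^0 · 31. Apply v_p(a/b) = v_p(a) − v_p(b): v_13(26/31) = 1 − 0 = 1.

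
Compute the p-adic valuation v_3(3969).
v_3(3969) = 4

v_3(n) is the largest exponent k such that 3^k divides n. Factor out: 3969 = 3^4 · 49. (Sign doesn't affect v_p.) So v_3(3969) = 4.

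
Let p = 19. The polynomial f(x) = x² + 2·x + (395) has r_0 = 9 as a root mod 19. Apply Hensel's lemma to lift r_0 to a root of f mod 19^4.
r_3 = 59802 (mod 130321)

Hensel: r_{i+1} = r_i − f(r_i)·(f′(r_i))^{-1} mod 19^{i+2}, f′(x) = 2x + 2. Iterate:
  r_0 = 9 (mod 19)
  r_1 = 237 (mod 361)
  r_2 = 4930 (mod 6859)
  r_3 = 59802 (mod 130321)
Final: r = 59802 satisfies f(r) ≡ 0 mod 19^4.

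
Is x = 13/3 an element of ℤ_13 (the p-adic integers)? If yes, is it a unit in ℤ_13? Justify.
x ∈ ℤ_13 but not a unit; v_13(x) = 1 > 0

ℤ_13 = {x ∈ ℚ_13 : v_13(x) ≥ 0} and ℤ_13^× = {x ∈ ℤ_13 : v_13(x) = 0}. Here v_13(13/3) = v_13(num) − v_13(den) = 1; compare against these criteria.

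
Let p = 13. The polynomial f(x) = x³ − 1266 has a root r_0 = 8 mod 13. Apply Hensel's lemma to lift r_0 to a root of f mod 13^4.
r_3 = 28374 (mod 28561)

Hensel: r_{i+1} = r_i − f(r_i)/f′(r_i) mod 13^{i+2}, where f′(x) = 3x². Iterate:
  r_0 = 8 (mod 13)
  r_1 = 151 (mod 169)
  r_2 = 2010 (mod 2197)
  r_3 = 28374 (mod 28561)
Final: r = 28374 with f(r) ≡ 0 mod 13^4.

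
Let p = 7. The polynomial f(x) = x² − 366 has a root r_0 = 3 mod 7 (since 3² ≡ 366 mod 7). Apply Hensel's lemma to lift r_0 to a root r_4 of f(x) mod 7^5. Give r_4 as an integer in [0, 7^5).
r_4 = 7290 (mod 16807)

Hensel's recurrence: r_{i+1} = r_i − f(r_i)·(f′(r_i))^{-1} mod 7^{i+2}, with f′(x) = 2x. Iterate:
  r_0 = 3 (mod 7)
  r_1 = 38 (mod 49)
  r_2 = 87 (mod 343)
  r_3 = 87 (mod 2401)
  r_4 = 7290 (mod 16807)
Final: r_4 = 7290, and one checks f(r_4) ≡ 0 mod 7^5.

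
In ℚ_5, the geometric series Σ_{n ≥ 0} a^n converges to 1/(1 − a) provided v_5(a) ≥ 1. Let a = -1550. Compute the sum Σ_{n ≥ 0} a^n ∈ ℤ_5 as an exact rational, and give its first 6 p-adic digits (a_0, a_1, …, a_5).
Σ a^n = 1/(1 − a) = 1/1551;  first 6 digits = (1, 0, 3, 2, 1, 3)

v_5(a) = 2 ≥ 1, so the series converges in ℤ_5 to 1/(1 − a) = 1/(1 − (-1550)) = 1/1551. Expand this rational in ℤ_5: compute digits iteratively via d_i = x_i mod 5, x_{i+1} = (x_i − d_i)/5. The first 6 digits are (1, 0, 3, 2, 1, 3).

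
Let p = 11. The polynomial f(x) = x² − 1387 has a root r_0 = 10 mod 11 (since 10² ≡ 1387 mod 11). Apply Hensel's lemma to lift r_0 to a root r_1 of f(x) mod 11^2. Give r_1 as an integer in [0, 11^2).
r_1 = 32 (mod 121)

Hensel's recurrence: r_{i+1} = r_i − f(r_i)·(f′(r_i))^{-1} mod 11^{i+2}, with f′(x) = 2x. Iterate:
  r_0 = 10 (mod 11)
  r_1 = 32 (mod 121)
Final: r_1 = 32, and one checks f(r_1) ≡ 0 mod 11^2.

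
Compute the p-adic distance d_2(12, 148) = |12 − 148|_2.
d_2(12, 148) = 1/8

Step 1 — x − y = 12 − 148 = -136. Step 2 — v_2(-136) = 3 (factor: -136 = −(2^3 · 17); the sign does not affect v_p). Step 3 — |x − y|_2 = 2^{-3} = 1/8.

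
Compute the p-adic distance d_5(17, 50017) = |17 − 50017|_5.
d_5(17, 50017) = 1/3125

Step 1 — x − y = 17 − 50017 = -50000. Step 2 — v_5(-50000) = 5 (factor: -50000 = −(5^5 · 16); the sign does not affect v_p). Step 3 — |x − y|_5 = 5^{-5} = 1/3125.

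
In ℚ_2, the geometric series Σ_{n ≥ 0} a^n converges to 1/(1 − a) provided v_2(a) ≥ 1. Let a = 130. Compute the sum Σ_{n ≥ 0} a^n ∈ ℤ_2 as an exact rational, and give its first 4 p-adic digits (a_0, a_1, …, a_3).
Σ a^n = 1/(1 − a) = -1/129;  first 4 digits = (1, 1, 1, 1)

v_2(a) = 1 ≥ 1, so the series converges in ℤ_2 to 1/(1 − a) = 1/(1 − 130) = -1/129. Expand this rational in ℤ_2: compute digits iteratively via d_i = x_i mod 2, x_{i+1} = (x_i − d_i)/2. The first 4 digits are (1, 1, 1, 1).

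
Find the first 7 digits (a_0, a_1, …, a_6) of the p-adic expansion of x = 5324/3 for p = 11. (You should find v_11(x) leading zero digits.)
(a_0, …, a_6) = (0, 0, 0, 5, 7, 3, 7)

v_11(5324/3) = 3, so a_0 = ... = a_2 = 0. Factor out: x = 11^3 · u with u = 4/3 a unit in ℤ_11. Expand u iteratively via a_{v+i} = u_i mod 11, u_{i+1} = (u_i − a_{v+i})/11:
  u_0 = 4/3;  a_3 = 5;  u_1 = (u_0 − 5)/11 = -1/3
  u_1 = -1/3;  a_4 = 7;  u_2 = (u_1 − 7)/11 = -2/3
  u_2 = -2/3;  a_5 = 3;  u_3 = (u_2 − 3)/11 = -1/3
  u_3 = -1/3;  a_6 = 7;  u_4 = (u_3 − 7)/11 = -2/3
Digits: (0, 0, 0, 5, 7, 3, 7).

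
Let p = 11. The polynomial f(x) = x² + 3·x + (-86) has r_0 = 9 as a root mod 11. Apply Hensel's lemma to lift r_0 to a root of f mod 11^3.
r_2 = 999 (mod 1331)

Hensel: r_{i+1} = r_i − f(r_i)·(f′(r_i))^{-1} mod 11^{i+2}, f′(x) = 2x + 3. Iterate:
  r_0 = 9 (mod 11)
  r_1 = 31 (mod 121)
  r_2 = 999 (mod 1331)
Final: r = 999 satisfies f(r) ≡ 0 mod 11^3.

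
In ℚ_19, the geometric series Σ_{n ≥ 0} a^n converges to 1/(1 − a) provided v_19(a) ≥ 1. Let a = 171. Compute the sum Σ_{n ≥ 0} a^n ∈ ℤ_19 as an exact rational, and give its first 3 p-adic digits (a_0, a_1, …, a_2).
Σ a^n = 1/(1 − a) = -1/170;  first 3 digits = (1, 9, 5)

v_19(a) = 1 ≥ 1, so the series converges in ℤ_19 to 1/(1 − a) = 1/(1 − 171) = -1/170. Expand this rational in ℤ_19: compute digits iteratively via d_i = x_i mod 19, x_{i+1} = (x_i − d_i)/19. The first 3 digits are (1, 9, 5).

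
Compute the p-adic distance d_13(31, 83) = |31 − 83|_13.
d_13(31, 83) = 1/13

Step 1 — x − y = 31 − 83 = -52. Step 2 — v_13(-52) = 1 (factor: -52 = −(13^1 · 4); the sign does not affect v_p). Step 3 — |x − y|_13 = 13^{-1} = 1/13.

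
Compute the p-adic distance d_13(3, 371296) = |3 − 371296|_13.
d_13(3, 371296) = 1/371293

Step 1 — x − y = 3 − 371296 = -371293. Step 2 — v_13(-371293) = 5 (factor: -371293 = −(13^5 · 1); the sign does not affect v_p). Step 3 — |x − y|_13 = 13^{-5} = 1/371293.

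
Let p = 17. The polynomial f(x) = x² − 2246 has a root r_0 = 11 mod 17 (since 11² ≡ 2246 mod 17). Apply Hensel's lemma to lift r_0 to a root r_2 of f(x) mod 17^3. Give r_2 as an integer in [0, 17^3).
r_2 = 2170 (mod 4913)

Hensel's recurrence: r_{i+1} = r_i − f(r_i)·(f′(r_i))^{-1} mod 17^{i+2}, with f′(x) = 2x. Iterate:
  r_0 = 11 (mod 17)
  r_1 = 147 (mod 289)
  r_2 = 2170 (mod 4913)
Final: r_2 = 2170, and one checks f(r_2) ≡ 0 mod 17^3.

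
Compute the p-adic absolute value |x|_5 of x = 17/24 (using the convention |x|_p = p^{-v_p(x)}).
|17/24|_5 = 1

Step 1 — compute v_5(x) by factoring powers of 5 out of the numerator and denominator: v_5(17/24) = 0. Step 2 — apply |x|_p = p^{-v_p(x)} = 5^{0} = 1.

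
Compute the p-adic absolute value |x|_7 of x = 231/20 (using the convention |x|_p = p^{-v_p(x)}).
|231/20|_7 = 1/7

Step 1 — compute v_7(x) by factoring powers of 7 out of the numerator and denominator: v_7(231/20) = 1. Step 2 — apply |x|_p = p^{-v_p(x)} = 7^{-1} = 1/7.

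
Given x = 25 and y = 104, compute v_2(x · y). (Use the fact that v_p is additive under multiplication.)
v_2(2600) = 3

v_p(x) = 0 (factor: 25 = 2^0 · 25); v_p(y) = 3 (factor: 104 = 2^3 · 13). Additivity: v_p(xy) = v_p(x) + v_p(y) = 0 + 3 = 3. (Direct check: xy = 2600 = 2^3 · (325).)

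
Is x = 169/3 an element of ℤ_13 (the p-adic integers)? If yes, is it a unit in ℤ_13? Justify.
x ∈ ℤ_13 but not a unit; v_13(x) = 2 > 0

ℤ_13 = {x ∈ ℚ_13 : v_13(x) ≥ 0} and ℤ_13^× = {x ∈ ℤ_13 : v_13(x) = 0}. Here v_13(169/3) = v_13(num) − v_13(den) = 2; compare against these criteria.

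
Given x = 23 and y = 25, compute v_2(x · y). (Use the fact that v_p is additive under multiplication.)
v_2(575) = 0

v_p(x) = 0 (factor: 23 = 2^0 · 23); v_p(y) = 0 (factor: 25 = 2^0 · 25). Additivity: v_p(xy) = v_p(x) + v_p(y) = 0 + 0 = 0. (Direct check: xy = 575 = 2^0 · (575).)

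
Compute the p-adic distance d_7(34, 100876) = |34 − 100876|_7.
d_7(34, 100876) = 1/16807

Step 1 — x − y = 34 − 100876 = -100842. Step 2 — v_7(-100842) = 5 (factor: -100842 = −(7^5 · 6); the sign does not affect v_p). Step 3 — |x − y|_7 = 7^{-5} = 1/16807.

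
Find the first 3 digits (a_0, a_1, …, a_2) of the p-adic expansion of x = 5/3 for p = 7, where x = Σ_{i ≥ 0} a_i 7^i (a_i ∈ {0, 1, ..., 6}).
(a_0, …, a_2) = (4, 2, 2)

v_7(5/3) = 0 (numerator and denominator both coprime to 7), so x ∈ ℤ_7^×. Compute digits iteratively via a_i = x_i mod 7, x_{i+1} = (x_i − a_i)/7, with x_0 = x:
  x_0 = 5/3;  a_0 = 4;  x_1 = (x_0 − 4)/7 = -1/3
  x_1 = -1/3;  a_1 = 2;  x_2 = (x_1 − 2)/7 = -1/3
  x_2 = -1/3;  a_2 = 2;  x_3 = (x_2 − 2)/7 = -1/3
Digits: (4, 2, 2).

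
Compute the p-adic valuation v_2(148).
v_2(148) = 2

v_2(n) is the largest exponent k such that 2^k divides n. Factor out: 148 = 2^2 · 37. (Sign doesn't affect v_p.) So v_2(148) = 2.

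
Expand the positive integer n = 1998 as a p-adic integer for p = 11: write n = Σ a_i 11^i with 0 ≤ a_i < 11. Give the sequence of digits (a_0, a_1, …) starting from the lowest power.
(a_0, a_1, …) = (7, 5, 5, 1)

Repeated division by 11 gives the digits low-to-high: 1998 = 7 + 5·11^1 + 5·11^2 + 1·11^3. Digit sequence: (7, 5, 5, 1).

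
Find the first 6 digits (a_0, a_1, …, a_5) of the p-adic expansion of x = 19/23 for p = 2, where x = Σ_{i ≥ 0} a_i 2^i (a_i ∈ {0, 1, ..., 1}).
(a_0, …, a_5) = (1, 0, 1, 0, 0, 1)

v_2(19/23) = 0 (numerator and denominator both coprime to 2), so x ∈ ℤ_2^×. Compute digits iteratively via a_i = x_i mod 2, x_{i+1} = (x_i − a_i)/2, with x_0 = x:
  x_0 = 19/23;  a_0 = 1;  x_1 = (x_0 − 1)/2 = -2/23
  x_1 = -2/23;  a_1 = 0;  x_2 = (x_1 − 0)/2 = -1/23
  x_2 = -1/23;  a_2 = 1;  x_3 = (x_2 − 1)/2 = -12/23
  x_3 = -12/23;  a_3 = 0;  x_4 = (x_3 − 0)/2 = -6/23
  x_4 = -6/23;  a_4 = 0;  x_5 = (x_4 − 0)/2 = -3/23
  x_5 = -3/23;  a_5 = 1;  x_6 = (x_5 − 1)/2 = -13/23
Digits: (1, 0, 1, 0, 0, 1).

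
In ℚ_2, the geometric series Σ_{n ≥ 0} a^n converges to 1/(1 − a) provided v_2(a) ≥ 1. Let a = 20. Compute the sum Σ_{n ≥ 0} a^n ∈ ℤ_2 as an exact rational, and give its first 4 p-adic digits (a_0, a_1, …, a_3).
Σ a^n = 1/(1 − a) = -1/19;  first 4 digits = (1, 0, 1, 0)

v_2(a) = 2 ≥ 1, so the series converges in ℤ_2 to 1/(1 − a) = 1/(1 − 20) = -1/19. Expand this rational in ℤ_2: compute digits iteratively via d_i = x_i mod 2, x_{i+1} = (x_i − d_i)/2. The first 4 digits are (1, 0, 1, 0).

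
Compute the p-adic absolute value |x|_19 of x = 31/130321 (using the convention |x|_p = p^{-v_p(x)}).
|31/130321|_19 = 130321

Step 1 — compute v_19(x) by factoring powers of 19 out of the numerator and denominator: v_19(31/130321) = -4. Step 2 — apply |x|_p = p^{-v_p(x)} = 19^{4} = 130321.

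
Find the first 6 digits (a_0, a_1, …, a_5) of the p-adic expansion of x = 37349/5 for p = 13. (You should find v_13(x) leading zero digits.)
(a_0, …, a_5) = (0, 0, 0, 6, 5, 10)

v_13(37349/5) = 3, so a_0 = ... = a_2 = 0. Factor out: x = 13^3 · u with u = 17/5 a unit in ℤ_13. Expand u iteratively via a_{v+i} = u_i mod 13, u_{i+1} = (u_i − a_{v+i})/13:
  u_0 = 17/5;  a_3 = 6;  u_1 = (u_0 − 6)/13 = -1/5
  u_1 = -1/5;  a_4 = 5;  u_2 = (u_1 − 5)/13 = -2/5
  u_2 = -2/5;  a_5 = 10;  u_3 = (u_2 − 10)/13 = -4/5
Digits: (0, 0, 0, 6, 5, 10).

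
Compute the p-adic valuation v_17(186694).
v_17(186694) = 3

v_17(n) is the largest exponent k such that 17^k divides n. Factor out: 186694 = 17^3 · 38. (Sign doesn't affect v_p.) So v_17(186694) = 3.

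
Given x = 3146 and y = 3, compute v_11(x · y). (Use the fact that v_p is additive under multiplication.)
v_11(9438) = 2

v_p(x) = 2 (factor: 3146 = 11^2 · 26); v_p(y) = 0 (factor: 3 = 11^0 · 3). Additivity: v_p(xy) = v_p(x) + v_p(y) = 2 + 0 = 2. (Direct check: xy = 9438 = 11^2 · (78).)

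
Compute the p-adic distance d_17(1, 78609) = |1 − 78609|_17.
d_17(1, 78609) = 1/4913

Step 1 — x − y = 1 − 78609 = -78608. Step 2 — v_17(-78608) = 3 (factor: -78608 = −(17^3 · 16); the sign does not affect v_p). Step 3 — |x − y|_17 = 17^{-3} = 1/4913.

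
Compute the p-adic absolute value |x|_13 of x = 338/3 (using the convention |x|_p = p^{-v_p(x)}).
|338/3|_13 = 1/169

Step 1 — compute v_13(x) by factoring powers of 13 out of the numerator and denominator: v_13(338/3) = 2. Step 2 — apply |x|_p = p^{-v_p(x)} = 13^{-2} = 1/169.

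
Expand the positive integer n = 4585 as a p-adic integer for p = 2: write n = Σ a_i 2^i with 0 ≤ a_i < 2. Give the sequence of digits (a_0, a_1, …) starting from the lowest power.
(a_0, a_1, …) = (1, 0, 0, 1, 0, 1, 1, 1, 1, 0, 0, 0, 1)

Repeated division by 2 gives the digits low-to-high: 4585 = 1 + 1·2^3 + 1·2^5 + 1·2^6 + 1·2^7 + 1·2^8 + 1·2^12. Digit sequence: (1, 0, 0, 1, 0, 1, 1, 1, 1, 0, 0, 0, 1).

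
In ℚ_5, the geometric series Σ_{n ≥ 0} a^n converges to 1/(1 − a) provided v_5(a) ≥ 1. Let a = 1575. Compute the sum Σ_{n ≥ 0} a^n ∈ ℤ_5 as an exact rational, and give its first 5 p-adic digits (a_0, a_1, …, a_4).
Σ a^n = 1/(1 − a) = -1/1574;  first 5 digits = (1, 0, 3, 2, 1)

v_5(a) = 2 ≥ 1, so the series converges in ℤ_5 to 1/(1 − a) = 1/(1 − 1575) = -1/1574. Expand this rational in ℤ_5: compute digits iteratively via d_i = x_i mod 5, x_{i+1} = (x_i − d_i)/5. The first 5 digits are (1, 0, 3, 2, 1).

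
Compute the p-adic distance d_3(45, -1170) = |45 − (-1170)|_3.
d_3(45, -1170) = 1/243

Step 1 — x − y = 45 − (-1170) = 1215. Step 2 — v_3(1215) = 5 (factor: 1215 = (3^5 · 5); the sign does not affect v_p). Step 3 — |x − y|_3 = 3^{-5} = 1/243.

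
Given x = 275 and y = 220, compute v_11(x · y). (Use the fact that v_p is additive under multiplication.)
v_11(60500) = 2

v_p(x) = 1 (factor: 275 = 11^1 · 25); v_p(y) = 1 (factor: 220 = 11^1 · 20). Additivity: v_p(xy) = v_p(x) + v_p(y) = 1 + 1 = 2. (Direct check: xy = 60500 = 11^2 · (500).)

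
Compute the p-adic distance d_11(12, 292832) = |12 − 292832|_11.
d_11(12, 292832) = 1/14641

Step 1 — x − y = 12 − 292832 = -292820. Step 2 — v_11(-292820) = 4 (factor: -292820 = −(11^4 · 20); the sign does not affect v_p). Step 3 — |x − y|_11 = 11^{-4} = 1/14641.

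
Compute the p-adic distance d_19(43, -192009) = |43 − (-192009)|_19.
d_19(43, -192009) = 1/6859

Step 1 — x − y = 43 − (-192009) = 192052. Step 2 — v_19(192052) = 3 (factor: 192052 = (19^3 · 28); the sign does not affect v_p). Step 3 — |x − y|_19 = 19^{-3} = 1/6859.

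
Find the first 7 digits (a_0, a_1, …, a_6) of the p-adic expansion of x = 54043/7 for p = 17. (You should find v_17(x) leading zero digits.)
(a_0, …, a_6) = (0, 0, 0, 4, 12, 9, 14)

v_17(54043/7) = 3, so a_0 = ... = a_2 = 0. Factor out: x = 17^3 · u with u = 11/7 a unit in ℤ_17. Expand u iteratively via a_{v+i} = u_i mod 17, u_{i+1} = (u_i − a_{v+i})/17:
  u_0 = 11/7;  a_3 = 4;  u_1 = (u_0 − 4)/17 = -1/7
  u_1 = -1/7;  a_4 = 12;  u_2 = (u_1 − 12)/17 = -5/7
  u_2 = -5/7;  a_5 = 9;  u_3 = (u_2 − 9)/17 = -4/7
  u_3 = -4/7;  a_6 = 14;  u_4 = (u_3 − 14)/17 = -6/7
Digits: (0, 0, 0, 4, 12, 9, 14).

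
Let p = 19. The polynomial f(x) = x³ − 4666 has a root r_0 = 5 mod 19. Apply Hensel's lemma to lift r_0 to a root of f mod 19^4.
r_3 = 10626 (mod 130321)

Hensel: r_{i+1} = r_i − f(r_i)/f′(r_i) mod 19^{i+2}, where f′(x) = 3x². Iterate:
  r_0 = 5 (mod 19)
  r_1 = 157 (mod 361)
  r_2 = 3767 (mod 6859)
  r_3 = 10626 (mod 130321)
Final: r = 10626 with f(r) ≡ 0 mod 19^4.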